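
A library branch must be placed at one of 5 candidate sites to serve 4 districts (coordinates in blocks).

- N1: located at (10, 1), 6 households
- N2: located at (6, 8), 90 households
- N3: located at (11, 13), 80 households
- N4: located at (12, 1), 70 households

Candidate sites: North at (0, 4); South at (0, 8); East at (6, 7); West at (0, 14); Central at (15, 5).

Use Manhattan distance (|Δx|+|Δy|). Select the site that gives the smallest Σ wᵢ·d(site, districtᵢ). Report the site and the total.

Total weighted distance at each candidate:
  North (0, 4): total = 3628
  South (0, 8): total = 3252
  East (6, 7): total = 1870
  West (0, 14): total = 3928
  Central (15, 5): total = 2584
Minimum is at East with total 1870 blocks.

East, total 1870 blocks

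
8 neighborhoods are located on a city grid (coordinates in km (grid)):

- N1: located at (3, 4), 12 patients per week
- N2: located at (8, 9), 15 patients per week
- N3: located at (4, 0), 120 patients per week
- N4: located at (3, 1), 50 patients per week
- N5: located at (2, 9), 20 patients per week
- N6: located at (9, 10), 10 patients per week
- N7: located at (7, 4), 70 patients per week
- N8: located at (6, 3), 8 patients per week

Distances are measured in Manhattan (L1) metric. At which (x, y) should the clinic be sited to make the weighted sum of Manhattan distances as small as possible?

Manhattan distance separates: Σwᵢ(|x−xᵢ|+|y−yᵢ|) = Σwᵢ|x−xᵢ| + Σwᵢ|y−yᵢ|, so x and y are optimised independently as 1-D weighted medians.
Total weight W = 305; half = 152.5.
x-coordinate, sorted with cumulative weight:
  x=2 (N5, w=20) cum 20
  x=3 (N1, w=12) cum 32
  x=3 (N4, w=50) cum 82
  x=4 (N3, w=120) cum 202  ← median
  x=6 (N8, w=8) cum 210
  x=7 (N7, w=70) cum 280
  x=8 (N2, w=15) cum 295
  x=9 (N6, w=10) cum 305
⇒ x* = 4
y-coordinate, sorted with cumulative weight:
  y=0 (N3, w=120) cum 120
  y=1 (N4, w=50) cum 170  ← median
  y=3 (N8, w=8) cum 178
  y=4 (N1, w=12) cum 190
  y=4 (N7, w=70) cum 260
  y=9 (N2, w=15) cum 275
  y=9 (N5, w=20) cum 295
  y=10 (N6, w=10) cum 305
⇒ y* = 1

(4, 1)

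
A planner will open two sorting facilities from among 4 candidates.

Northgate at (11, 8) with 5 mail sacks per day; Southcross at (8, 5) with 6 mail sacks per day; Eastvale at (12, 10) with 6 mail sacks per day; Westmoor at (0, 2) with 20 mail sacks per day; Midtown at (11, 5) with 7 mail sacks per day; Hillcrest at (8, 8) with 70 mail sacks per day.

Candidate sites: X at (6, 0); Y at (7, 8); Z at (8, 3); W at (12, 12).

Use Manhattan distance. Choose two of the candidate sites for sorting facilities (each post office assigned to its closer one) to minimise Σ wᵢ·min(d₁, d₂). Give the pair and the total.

Evaluate every pair (each demand assigned to the nearer of the two):
  {Y, Z}: total = 359
  {X, Y}: total = 365
  {Y, W}: total = 435
  {Z, W}: total = 614
  {X, Z}: total = 663
  {X, W}: total = 855
Best pair: {Y, Z} with total 359.

{Y, Z}, total 359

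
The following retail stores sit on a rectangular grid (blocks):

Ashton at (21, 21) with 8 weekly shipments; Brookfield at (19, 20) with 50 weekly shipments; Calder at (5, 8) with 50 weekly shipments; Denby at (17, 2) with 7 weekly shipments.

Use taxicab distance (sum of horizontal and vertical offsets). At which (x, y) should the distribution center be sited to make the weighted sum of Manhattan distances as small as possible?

(19, 20)

Manhattan distance separates: Σwᵢ(|x−xᵢ|+|y−yᵢ|) = Σwᵢ|x−xᵢ| + Σwᵢ|y−yᵢ|, so x and y are optimised independently as 1-D weighted medians.
Total weight W = 115; half = 57.5.
x-coordinate, sorted with cumulative weight:
  x=5 (Calder, w=50) cum 50
  x=17 (Denby, w=7) cum 57
  x=19 (Brookfield, w=50) cum 107  ← median
  x=21 (Ashton, w=8) cum 115
⇒ x* = 19
y-coordinate, sorted with cumulative weight:
  y=2 (Denby, w=7) cum 7
  y=8 (Calder, w=50) cum 57
  y=20 (Brookfield, w=50) cum 107  ← median
  y=21 (Ashton, w=8) cum 115
⇒ y* = 20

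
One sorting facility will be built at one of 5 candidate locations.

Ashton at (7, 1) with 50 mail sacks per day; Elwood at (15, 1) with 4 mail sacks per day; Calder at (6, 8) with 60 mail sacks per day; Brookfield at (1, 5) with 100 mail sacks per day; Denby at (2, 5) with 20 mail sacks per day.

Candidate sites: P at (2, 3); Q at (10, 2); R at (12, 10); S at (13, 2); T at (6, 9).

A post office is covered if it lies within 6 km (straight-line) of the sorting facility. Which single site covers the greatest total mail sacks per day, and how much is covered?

Coverage radius r = 6 km; a point is covered iff (Δx)²+(Δy)² ≤ 6² = 36.
  P (2, 3): covers {Ashton, Brookfield, Denby} → 170
  Q (10, 2): covers {Ashton, Elwood} → 54
  R (12, 10): covers {none} → 0
  S (13, 2): covers {Elwood} → 4
  T (6, 9): covers {Calder, Denby} → 80
Maximum coverage at P: 170 mail sacks per day.

P, covering 170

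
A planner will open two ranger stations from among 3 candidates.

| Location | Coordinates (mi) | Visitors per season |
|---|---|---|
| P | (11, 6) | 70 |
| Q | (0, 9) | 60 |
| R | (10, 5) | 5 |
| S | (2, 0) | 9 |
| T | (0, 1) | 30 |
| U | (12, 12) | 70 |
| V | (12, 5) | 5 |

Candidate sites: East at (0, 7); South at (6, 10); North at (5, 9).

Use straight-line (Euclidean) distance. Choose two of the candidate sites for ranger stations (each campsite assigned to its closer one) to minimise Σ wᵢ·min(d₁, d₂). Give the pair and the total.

{East, South}, total 1327.5

Evaluate every pair (each demand assigned to the nearer of the two):
  {East, South}: total = 1327.5
  {East, North}: total = 1440.5
  {South, North}: total = 1630.4
Best pair: {East, South} with total 1327.5.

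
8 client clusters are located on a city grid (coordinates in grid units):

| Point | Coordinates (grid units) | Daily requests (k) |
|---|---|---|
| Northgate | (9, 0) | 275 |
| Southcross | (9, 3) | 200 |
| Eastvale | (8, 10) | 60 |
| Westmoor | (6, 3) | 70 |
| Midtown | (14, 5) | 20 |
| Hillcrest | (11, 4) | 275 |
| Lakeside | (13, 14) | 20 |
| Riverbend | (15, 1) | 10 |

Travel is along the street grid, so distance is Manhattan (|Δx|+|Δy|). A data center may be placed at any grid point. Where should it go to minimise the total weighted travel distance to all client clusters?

Manhattan distance separates: Σwᵢ(|x−xᵢ|+|y−yᵢ|) = Σwᵢ|x−xᵢ| + Σwᵢ|y−yᵢ|, so x and y are optimised independently as 1-D weighted medians.
Total weight W = 930; half = 465.
x-coordinate, sorted with cumulative weight:
  x=6 (Westmoor, w=70) cum 70
  x=8 (Eastvale, w=60) cum 130
  x=9 (Northgate, w=275) cum 405
  x=9 (Southcross, w=200) cum 605  ← median
  x=11 (Hillcrest, w=275) cum 880
  x=13 (Lakeside, w=20) cum 900
  x=14 (Midtown, w=20) cum 920
  x=15 (Riverbend, w=10) cum 930
⇒ x* = 9
y-coordinate, sorted with cumulative weight:
  y=0 (Northgate, w=275) cum 275
  y=1 (Riverbend, w=10) cum 285
  y=3 (Southcross, w=200) cum 485  ← median
  y=3 (Westmoor, w=70) cum 555
  y=4 (Hillcrest, w=275) cum 830
  y=5 (Midtown, w=20) cum 850
  y=10 (Eastvale, w=60) cum 910
  y=14 (Lakeside, w=20) cum 930
⇒ y* = 3

(9, 3)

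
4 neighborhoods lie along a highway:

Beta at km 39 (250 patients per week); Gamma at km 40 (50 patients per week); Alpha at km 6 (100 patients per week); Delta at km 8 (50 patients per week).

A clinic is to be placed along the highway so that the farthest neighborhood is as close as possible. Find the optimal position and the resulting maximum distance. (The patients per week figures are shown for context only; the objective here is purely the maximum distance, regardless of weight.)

location 23, max distance 17

The 1-center on a line is the midpoint of the two extreme points: leftmost at 6, rightmost at 40.
Optimal location = (6 + 40)/2 = 23; maximum distance = (40 − 6)/2 = 17.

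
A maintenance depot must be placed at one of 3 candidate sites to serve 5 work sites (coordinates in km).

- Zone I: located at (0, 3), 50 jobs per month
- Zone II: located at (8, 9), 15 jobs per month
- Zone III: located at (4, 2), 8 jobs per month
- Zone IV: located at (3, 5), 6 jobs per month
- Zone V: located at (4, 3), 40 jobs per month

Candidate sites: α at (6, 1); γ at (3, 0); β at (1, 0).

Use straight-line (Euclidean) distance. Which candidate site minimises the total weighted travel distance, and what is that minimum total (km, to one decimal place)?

Total weighted distance at each candidate:
  α (6, 1): total = 600.9
  γ (3, 0): total = 540.9
  β (1, 0): total = 560.0
Minimum is at γ with total 540.9 km.

γ, total 540.9 km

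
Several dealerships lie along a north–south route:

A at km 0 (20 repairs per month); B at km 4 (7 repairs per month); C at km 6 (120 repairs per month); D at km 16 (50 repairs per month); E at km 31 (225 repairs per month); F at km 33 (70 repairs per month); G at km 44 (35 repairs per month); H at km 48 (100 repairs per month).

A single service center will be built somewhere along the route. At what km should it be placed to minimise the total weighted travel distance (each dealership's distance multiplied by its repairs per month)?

For a sum of weighted absolute distances on a line, the optimum is the weighted median (not the mean). Total weight W = 627; half-weight = 313.5.
Sort by position and accumulate weight:
  km 0 (A, w=20) → cum 20
  km 4 (B, w=7) → cum 27
  km 6 (C, w=120) → cum 147
  km 16 (D, w=50) → cum 197
  km 31 (E, w=225) → cum 422  ≥ 313.5 → median here
  km 33 (F, w=70) → cum 492
  km 44 (G, w=35) → cum 527
  km 48 (H, w=100) → cum 627
Optimal location: km 31.

x = 31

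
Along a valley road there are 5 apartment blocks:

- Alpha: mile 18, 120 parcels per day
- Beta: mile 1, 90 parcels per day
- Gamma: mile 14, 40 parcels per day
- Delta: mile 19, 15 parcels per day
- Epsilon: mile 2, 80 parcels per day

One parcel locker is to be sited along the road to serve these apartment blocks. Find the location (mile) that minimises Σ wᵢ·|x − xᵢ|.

x = 14

For a sum of weighted absolute distances on a line, the optimum is the weighted median (not the mean). Total weight W = 345; half-weight = 172.5.
Sort by position and accumulate weight:
  mile 1 (Beta, w=90) → cum 90
  mile 2 (Epsilon, w=80) → cum 170
  mile 14 (Gamma, w=40) → cum 210  ≥ 172.5 → median here
  mile 18 (Alpha, w=120) → cum 330
  mile 19 (Delta, w=15) → cum 345
Optimal location: mile 14.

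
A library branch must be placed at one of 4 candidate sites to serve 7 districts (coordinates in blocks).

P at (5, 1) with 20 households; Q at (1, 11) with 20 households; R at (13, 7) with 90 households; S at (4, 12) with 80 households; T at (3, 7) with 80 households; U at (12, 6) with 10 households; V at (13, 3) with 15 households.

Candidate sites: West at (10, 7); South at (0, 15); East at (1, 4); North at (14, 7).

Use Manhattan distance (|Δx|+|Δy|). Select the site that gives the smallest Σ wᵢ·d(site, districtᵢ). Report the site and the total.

West, total 2325 blocks

Total weighted distance at each candidate:
  West (10, 7): total = 2325
  South (0, 15): total = 4395
  East (1, 4): total = 3235
  North (14, 7): total = 2915
Minimum is at West with total 2325 blocks.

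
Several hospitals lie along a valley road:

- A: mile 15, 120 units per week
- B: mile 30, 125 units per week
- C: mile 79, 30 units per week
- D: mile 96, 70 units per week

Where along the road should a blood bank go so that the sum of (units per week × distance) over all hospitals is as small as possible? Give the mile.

For a sum of weighted absolute distances on a line, the optimum is the weighted median (not the mean). Total weight W = 345; half-weight = 172.5.
Sort by position and accumulate weight:
  mile 15 (A, w=120) → cum 120
  mile 30 (B, w=125) → cum 245  ≥ 172.5 → median here
  mile 79 (C, w=30) → cum 275
  mile 96 (D, w=70) → cum 345
Optimal location: mile 30.

x = 30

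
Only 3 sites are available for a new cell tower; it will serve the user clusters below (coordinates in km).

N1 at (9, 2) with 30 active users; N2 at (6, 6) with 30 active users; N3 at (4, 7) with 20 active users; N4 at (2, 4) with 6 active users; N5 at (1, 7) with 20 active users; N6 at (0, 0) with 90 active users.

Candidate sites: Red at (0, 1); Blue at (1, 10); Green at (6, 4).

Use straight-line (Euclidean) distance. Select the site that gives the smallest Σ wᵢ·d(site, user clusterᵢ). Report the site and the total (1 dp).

Red, total 883.5 km

Total weighted distance at each candidate:
  Red (0, 1): total = 883.5
  Blue (1, 10): total = 1617.3
  Green (6, 4): total = 1029.9
Minimum is at Red with total 883.5 km.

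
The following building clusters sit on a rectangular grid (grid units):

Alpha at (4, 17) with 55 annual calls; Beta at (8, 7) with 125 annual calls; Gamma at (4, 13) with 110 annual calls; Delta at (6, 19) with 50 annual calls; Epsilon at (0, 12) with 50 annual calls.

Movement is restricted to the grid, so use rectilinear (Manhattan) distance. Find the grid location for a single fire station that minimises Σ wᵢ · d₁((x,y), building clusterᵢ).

(4, 13)

Manhattan distance separates: Σwᵢ(|x−xᵢ|+|y−yᵢ|) = Σwᵢ|x−xᵢ| + Σwᵢ|y−yᵢ|, so x and y are optimised independently as 1-D weighted medians.
Total weight W = 390; half = 195.
x-coordinate, sorted with cumulative weight:
  x=0 (Epsilon, w=50) cum 50
  x=4 (Alpha, w=55) cum 105
  x=4 (Gamma, w=110) cum 215  ← median
  x=6 (Delta, w=50) cum 265
  x=8 (Beta, w=125) cum 390
⇒ x* = 4
y-coordinate, sorted with cumulative weight:
  y=7 (Beta, w=125) cum 125
  y=12 (Epsilon, w=50) cum 175
  y=13 (Gamma, w=110) cum 285  ← median
  y=17 (Alpha, w=55) cum 340
  y=19 (Delta, w=50) cum 390
⇒ y* = 13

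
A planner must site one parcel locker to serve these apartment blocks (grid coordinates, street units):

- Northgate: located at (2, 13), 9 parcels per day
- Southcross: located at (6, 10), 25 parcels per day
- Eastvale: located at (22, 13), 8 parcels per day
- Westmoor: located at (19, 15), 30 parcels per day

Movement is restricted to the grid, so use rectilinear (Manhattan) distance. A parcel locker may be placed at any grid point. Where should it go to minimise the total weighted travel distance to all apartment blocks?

(19, 13)

Manhattan distance separates: Σwᵢ(|x−xᵢ|+|y−yᵢ|) = Σwᵢ|x−xᵢ| + Σwᵢ|y−yᵢ|, so x and y are optimised independently as 1-D weighted medians.
Total weight W = 72; half = 36.
x-coordinate, sorted with cumulative weight:
  x=2 (Northgate, w=9) cum 9
  x=6 (Southcross, w=25) cum 34
  x=19 (Westmoor, w=30) cum 64  ← median
  x=22 (Eastvale, w=8) cum 72
⇒ x* = 19
y-coordinate, sorted with cumulative weight:
  y=10 (Southcross, w=25) cum 25
  y=13 (Northgate, w=9) cum 34
  y=13 (Eastvale, w=8) cum 42  ← median
  y=15 (Westmoor, w=30) cum 72
⇒ y* = 13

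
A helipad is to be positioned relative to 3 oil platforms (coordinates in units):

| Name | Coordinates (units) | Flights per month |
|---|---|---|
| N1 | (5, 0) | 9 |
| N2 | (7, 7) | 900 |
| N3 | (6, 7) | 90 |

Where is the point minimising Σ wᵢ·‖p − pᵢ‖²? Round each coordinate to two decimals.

(6.89, 6.94)

The minimiser of Σwᵢ‖p−pᵢ‖² is the weighted centroid p* = (Σwᵢpᵢ)/(Σwᵢ).
Σwᵢ = 999.
Σwᵢxᵢ = 9·5 + 900·7 + 90·6 = 6885.
Σwᵢyᵢ = 9·0 + 900·7 + 90·7 = 6930.
x* = 6885/999 = 6.89, y* = 6930/999 = 6.94.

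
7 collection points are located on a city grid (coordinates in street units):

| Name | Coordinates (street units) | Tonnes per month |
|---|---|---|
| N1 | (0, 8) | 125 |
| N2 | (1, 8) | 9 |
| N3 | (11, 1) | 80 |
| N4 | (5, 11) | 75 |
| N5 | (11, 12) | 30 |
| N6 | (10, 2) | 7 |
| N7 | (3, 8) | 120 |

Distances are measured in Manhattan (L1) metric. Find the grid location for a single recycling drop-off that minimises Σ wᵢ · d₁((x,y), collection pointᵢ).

Manhattan distance separates: Σwᵢ(|x−xᵢ|+|y−yᵢ|) = Σwᵢ|x−xᵢ| + Σwᵢ|y−yᵢ|, so x and y are optimised independently as 1-D weighted medians.
Total weight W = 446; half = 223.
x-coordinate, sorted with cumulative weight:
  x=0 (N1, w=125) cum 125
  x=1 (N2, w=9) cum 134
  x=3 (N7, w=120) cum 254  ← median
  x=5 (N4, w=75) cum 329
  x=10 (N6, w=7) cum 336
  x=11 (N3, w=80) cum 416
  x=11 (N5, w=30) cum 446
⇒ x* = 3
y-coordinate, sorted with cumulative weight:
  y=1 (N3, w=80) cum 80
  y=2 (N6, w=7) cum 87
  y=8 (N1, w=125) cum 212
  y=8 (N2, w=9) cum 221
  y=8 (N7, w=120) cum 341  ← median
  y=11 (N4, w=75) cum 416
  y=12 (N5, w=30) cum 446
⇒ y* = 8

(3, 8)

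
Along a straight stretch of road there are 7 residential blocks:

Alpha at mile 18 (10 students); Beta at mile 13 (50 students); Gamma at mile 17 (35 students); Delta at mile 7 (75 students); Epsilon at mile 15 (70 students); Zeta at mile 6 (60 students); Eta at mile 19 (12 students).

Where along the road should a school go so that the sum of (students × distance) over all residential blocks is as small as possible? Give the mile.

For a sum of weighted absolute distances on a line, the optimum is the weighted median (not the mean). Total weight W = 312; half-weight = 156.
Sort by position and accumulate weight:
  mile 6 (Zeta, w=60) → cum 60
  mile 7 (Delta, w=75) → cum 135
  mile 13 (Beta, w=50) → cum 185  ≥ 156 → median here
  mile 15 (Epsilon, w=70) → cum 255
  mile 17 (Gamma, w=35) → cum 290
  mile 18 (Alpha, w=10) → cum 300
  mile 19 (Eta, w=12) → cum 312
Optimal location: mile 13.

x = 13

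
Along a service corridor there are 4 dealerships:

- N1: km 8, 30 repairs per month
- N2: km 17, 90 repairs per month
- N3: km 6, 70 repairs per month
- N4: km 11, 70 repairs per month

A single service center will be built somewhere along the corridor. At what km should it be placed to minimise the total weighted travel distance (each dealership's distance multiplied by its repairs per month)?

For a sum of weighted absolute distances on a line, the optimum is the weighted median (not the mean). Total weight W = 260; half-weight = 130.
Sort by position and accumulate weight:
  km 6 (N3, w=70) → cum 70
  km 8 (N1, w=30) → cum 100
  km 11 (N4, w=70) → cum 170  ≥ 130 → median here
  km 17 (N2, w=90) → cum 260
Optimal location: km 11.

x = 11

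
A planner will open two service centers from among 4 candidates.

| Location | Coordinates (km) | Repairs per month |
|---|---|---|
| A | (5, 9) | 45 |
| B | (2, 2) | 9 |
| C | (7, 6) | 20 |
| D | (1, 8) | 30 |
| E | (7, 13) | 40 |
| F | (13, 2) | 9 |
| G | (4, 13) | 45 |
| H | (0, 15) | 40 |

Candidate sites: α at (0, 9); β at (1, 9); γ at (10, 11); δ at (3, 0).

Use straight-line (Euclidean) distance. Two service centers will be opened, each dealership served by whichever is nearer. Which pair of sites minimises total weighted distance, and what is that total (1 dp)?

{β, γ}, total 1088.2

Evaluate every pair (each demand assigned to the nearer of the two):
  {β, γ}: total = 1088.2
  {α, γ}: total = 1173.7
  {β, δ}: total = 1212.8
  {α, β}: total = 1286.3
  {α, δ}: total = 1340.6
  {γ, δ}: total = 1571.5
Best pair: {β, γ} with total 1088.2.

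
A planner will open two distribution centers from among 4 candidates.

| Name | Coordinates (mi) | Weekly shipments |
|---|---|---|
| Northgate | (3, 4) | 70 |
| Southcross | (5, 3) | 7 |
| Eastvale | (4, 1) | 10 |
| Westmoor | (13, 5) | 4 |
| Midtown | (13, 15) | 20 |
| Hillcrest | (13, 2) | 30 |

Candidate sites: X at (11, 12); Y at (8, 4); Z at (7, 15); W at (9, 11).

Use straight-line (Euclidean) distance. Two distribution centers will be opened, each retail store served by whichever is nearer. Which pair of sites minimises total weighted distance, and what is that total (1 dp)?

Evaluate every pair (each demand assigned to the nearer of the two):
  {X, Y}: total = 676.2
  {Y, W}: total = 717.2
  {Y, Z}: total = 724.1
  {X, W}: total = 1216.2
  {Z, W}: total = 1257.2
  {X, Z}: total = 1405.2
Best pair: {X, Y} with total 676.2.

{X, Y}, total 676.2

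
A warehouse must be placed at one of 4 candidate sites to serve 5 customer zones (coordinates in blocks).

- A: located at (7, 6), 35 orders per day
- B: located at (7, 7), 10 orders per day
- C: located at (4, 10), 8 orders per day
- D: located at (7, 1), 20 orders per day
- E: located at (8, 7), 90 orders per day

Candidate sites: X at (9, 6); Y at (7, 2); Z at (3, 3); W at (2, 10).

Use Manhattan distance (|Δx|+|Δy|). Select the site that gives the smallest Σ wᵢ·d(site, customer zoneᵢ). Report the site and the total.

Total weighted distance at each candidate:
  X (9, 6): total = 492
  Y (7, 2): total = 838
  Z (3, 3): total = 1319
  W (2, 10): total = 1501
Minimum is at X with total 492 blocks.

X, total 492 blocks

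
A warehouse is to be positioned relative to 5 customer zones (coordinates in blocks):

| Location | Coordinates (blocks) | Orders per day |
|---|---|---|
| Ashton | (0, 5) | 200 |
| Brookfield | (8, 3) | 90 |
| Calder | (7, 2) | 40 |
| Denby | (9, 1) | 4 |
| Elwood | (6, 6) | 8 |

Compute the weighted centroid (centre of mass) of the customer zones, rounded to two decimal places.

(3.17, 4.10)

The minimiser of Σwᵢ‖p−pᵢ‖² is the weighted centroid p* = (Σwᵢpᵢ)/(Σwᵢ).
Σwᵢ = 342.
Σwᵢxᵢ = 200·0 + 90·8 + 40·7 + 4·9 + 8·6 = 1084.
Σwᵢyᵢ = 200·5 + 90·3 + 40·2 + 4·1 + 8·6 = 1402.
x* = 1084/342 = 3.17, y* = 1402/342 = 4.10.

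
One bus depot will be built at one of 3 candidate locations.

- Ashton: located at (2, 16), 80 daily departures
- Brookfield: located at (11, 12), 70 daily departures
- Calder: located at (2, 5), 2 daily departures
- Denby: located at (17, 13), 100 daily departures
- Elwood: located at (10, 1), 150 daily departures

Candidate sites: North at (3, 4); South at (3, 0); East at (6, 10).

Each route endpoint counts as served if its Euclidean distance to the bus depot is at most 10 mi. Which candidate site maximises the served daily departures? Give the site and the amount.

East, covering 302

Coverage radius r = 10 mi; a point is covered iff (Δx)²+(Δy)² ≤ 10² = 100.
  North (3, 4): covers {Calder, Elwood} → 152
  South (3, 0): covers {Calder, Elwood} → 152
  East (6, 10): covers {Ashton, Brookfield, Calder, Elwood} → 302
Maximum coverage at East: 302 daily departures.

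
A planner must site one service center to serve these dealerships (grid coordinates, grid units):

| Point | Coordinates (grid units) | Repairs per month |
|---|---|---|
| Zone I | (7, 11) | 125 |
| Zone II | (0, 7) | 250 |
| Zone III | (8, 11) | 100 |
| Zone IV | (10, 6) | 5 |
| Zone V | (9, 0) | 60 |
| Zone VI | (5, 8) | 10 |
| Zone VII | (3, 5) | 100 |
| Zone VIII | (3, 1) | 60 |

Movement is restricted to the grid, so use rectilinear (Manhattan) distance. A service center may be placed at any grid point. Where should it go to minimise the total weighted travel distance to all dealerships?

(3, 7)

Manhattan distance separates: Σwᵢ(|x−xᵢ|+|y−yᵢ|) = Σwᵢ|x−xᵢ| + Σwᵢ|y−yᵢ|, so x and y are optimised independently as 1-D weighted medians.
Total weight W = 710; half = 355.
x-coordinate, sorted with cumulative weight:
  x=0 (Zone II, w=250) cum 250
  x=3 (Zone VII, w=100) cum 350
  x=3 (Zone VIII, w=60) cum 410  ← median
  x=5 (Zone VI, w=10) cum 420
  x=7 (Zone I, w=125) cum 545
  x=8 (Zone III, w=100) cum 645
  x=9 (Zone V, w=60) cum 705
  x=10 (Zone IV, w=5) cum 710
⇒ x* = 3
y-coordinate, sorted with cumulative weight:
  y=0 (Zone V, w=60) cum 60
  y=1 (Zone VIII, w=60) cum 120
  y=5 (Zone VII, w=100) cum 220
  y=6 (Zone IV, w=5) cum 225
  y=7 (Zone II, w=250) cum 475  ← median
  y=8 (Zone VI, w=10) cum 485
  y=11 (Zone I, w=125) cum 610
  y=11 (Zone III, w=100) cum 710
⇒ y* = 7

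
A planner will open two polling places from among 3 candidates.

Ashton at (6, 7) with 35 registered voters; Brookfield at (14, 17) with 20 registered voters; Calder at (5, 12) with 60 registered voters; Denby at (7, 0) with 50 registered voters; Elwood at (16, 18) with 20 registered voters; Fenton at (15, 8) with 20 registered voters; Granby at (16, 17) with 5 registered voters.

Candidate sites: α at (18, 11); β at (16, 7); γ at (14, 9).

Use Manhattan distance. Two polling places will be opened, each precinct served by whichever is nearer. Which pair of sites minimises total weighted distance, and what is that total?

{α, γ}, total 2290

Evaluate every pair (each demand assigned to the nearer of the two):
  {α, γ}: total = 2290
  {β, γ}: total = 2340
  {α, β}: total = 2450
Best pair: {α, γ} with total 2290.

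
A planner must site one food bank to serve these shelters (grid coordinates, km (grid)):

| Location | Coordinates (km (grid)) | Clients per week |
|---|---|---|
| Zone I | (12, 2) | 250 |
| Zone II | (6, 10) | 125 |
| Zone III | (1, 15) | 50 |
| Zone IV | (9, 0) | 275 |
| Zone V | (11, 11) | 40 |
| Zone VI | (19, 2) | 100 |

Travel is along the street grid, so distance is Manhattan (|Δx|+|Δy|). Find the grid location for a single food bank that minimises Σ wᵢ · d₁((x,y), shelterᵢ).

Manhattan distance separates: Σwᵢ(|x−xᵢ|+|y−yᵢ|) = Σwᵢ|x−xᵢ| + Σwᵢ|y−yᵢ|, so x and y are optimised independently as 1-D weighted medians.
Total weight W = 840; half = 420.
x-coordinate, sorted with cumulative weight:
  x=1 (Zone III, w=50) cum 50
  x=6 (Zone II, w=125) cum 175
  x=9 (Zone IV, w=275) cum 450  ← median
  x=11 (Zone V, w=40) cum 490
  x=12 (Zone I, w=250) cum 740
  x=19 (Zone VI, w=100) cum 840
⇒ x* = 9
y-coordinate, sorted with cumulative weight:
  y=0 (Zone IV, w=275) cum 275
  y=2 (Zone I, w=250) cum 525  ← median
  y=2 (Zone VI, w=100) cum 625
  y=10 (Zone II, w=125) cum 750
  y=11 (Zone V, w=40) cum 790
  y=15 (Zone III, w=50) cum 840
⇒ y* = 2

(9, 2)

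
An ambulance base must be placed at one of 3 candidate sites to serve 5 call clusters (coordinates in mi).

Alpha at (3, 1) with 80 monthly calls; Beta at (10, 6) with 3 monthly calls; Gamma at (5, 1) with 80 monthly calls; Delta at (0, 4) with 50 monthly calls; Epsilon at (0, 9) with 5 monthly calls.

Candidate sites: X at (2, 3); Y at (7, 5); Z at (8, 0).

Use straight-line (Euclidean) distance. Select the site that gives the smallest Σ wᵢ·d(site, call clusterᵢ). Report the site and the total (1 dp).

X, total 636.4 mi

Total weighted distance at each candidate:
  X (2, 3): total = 636.4
  Y (7, 5): total = 1213.7
  Z (8, 0): total = 1187.3
Minimum is at X with total 636.4 mi.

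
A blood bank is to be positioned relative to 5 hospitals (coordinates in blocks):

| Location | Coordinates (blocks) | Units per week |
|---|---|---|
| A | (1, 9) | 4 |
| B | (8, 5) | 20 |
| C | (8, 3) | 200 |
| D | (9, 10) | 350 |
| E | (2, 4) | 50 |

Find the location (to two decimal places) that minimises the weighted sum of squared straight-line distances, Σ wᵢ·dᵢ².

The minimiser of Σwᵢ‖p−pᵢ‖² is the weighted centroid p* = (Σwᵢpᵢ)/(Σwᵢ).
Σwᵢ = 624.
Σwᵢxᵢ = 4·1 + 20·8 + 200·8 + 350·9 + 50·2 = 5014.
Σwᵢyᵢ = 4·9 + 20·5 + 200·3 + 350·10 + 50·4 = 4436.
x* = 5014/624 = 8.04, y* = 4436/624 = 7.11.

(8.04, 7.11)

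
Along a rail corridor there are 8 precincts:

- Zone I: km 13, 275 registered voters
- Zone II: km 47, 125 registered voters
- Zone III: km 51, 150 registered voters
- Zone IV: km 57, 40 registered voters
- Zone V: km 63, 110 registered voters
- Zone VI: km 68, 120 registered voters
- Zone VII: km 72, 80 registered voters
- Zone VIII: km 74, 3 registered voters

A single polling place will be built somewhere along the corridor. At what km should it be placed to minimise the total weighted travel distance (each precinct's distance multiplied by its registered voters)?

x = 51

For a sum of weighted absolute distances on a line, the optimum is the weighted median (not the mean). Total weight W = 903; half-weight = 451.5.
Sort by position and accumulate weight:
  km 13 (Zone I, w=275) → cum 275
  km 47 (Zone II, w=125) → cum 400
  km 51 (Zone III, w=150) → cum 550  ≥ 451.5 → median here
  km 57 (Zone IV, w=40) → cum 590
  km 63 (Zone V, w=110) → cum 700
  km 68 (Zone VI, w=120) → cum 820
  km 72 (Zone VII, w=80) → cum 900
  km 74 (Zone VIII, w=3) → cum 903
Optimal location: km 51.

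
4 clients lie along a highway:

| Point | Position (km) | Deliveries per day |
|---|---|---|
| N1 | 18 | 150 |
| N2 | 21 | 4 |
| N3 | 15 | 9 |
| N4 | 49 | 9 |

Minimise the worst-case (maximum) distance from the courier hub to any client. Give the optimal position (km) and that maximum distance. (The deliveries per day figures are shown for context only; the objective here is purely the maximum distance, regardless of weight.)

location 32, max distance 17

The 1-center on a line is the midpoint of the two extreme points: leftmost at 15, rightmost at 49.
Optimal location = (15 + 49)/2 = 32; maximum distance = (49 − 15)/2 = 17.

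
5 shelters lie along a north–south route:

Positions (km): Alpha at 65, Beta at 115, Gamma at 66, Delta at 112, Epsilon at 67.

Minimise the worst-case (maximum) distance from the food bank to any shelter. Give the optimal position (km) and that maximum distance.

location 90, max distance 25

The 1-center on a line is the midpoint of the two extreme points: leftmost at 65, rightmost at 115.
Optimal location = (65 + 115)/2 = 90; maximum distance = (115 − 65)/2 = 25.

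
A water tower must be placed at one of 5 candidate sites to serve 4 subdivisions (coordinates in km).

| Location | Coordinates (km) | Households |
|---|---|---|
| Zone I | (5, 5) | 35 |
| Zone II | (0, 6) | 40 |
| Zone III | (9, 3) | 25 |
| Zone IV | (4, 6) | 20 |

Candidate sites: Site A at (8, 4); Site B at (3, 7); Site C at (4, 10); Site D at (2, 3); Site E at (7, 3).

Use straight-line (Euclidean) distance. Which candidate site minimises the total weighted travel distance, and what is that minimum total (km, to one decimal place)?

Site B, total 434.0 km

Total weighted distance at each candidate:
  Site A (8, 4): total = 565.3
  Site B (3, 7): total = 434.0
  Site C (4, 10): total = 699.8
  Site D (2, 3): total = 517.5
  Site E (7, 3): total = 538.5
Minimum is at Site B with total 434.0 km.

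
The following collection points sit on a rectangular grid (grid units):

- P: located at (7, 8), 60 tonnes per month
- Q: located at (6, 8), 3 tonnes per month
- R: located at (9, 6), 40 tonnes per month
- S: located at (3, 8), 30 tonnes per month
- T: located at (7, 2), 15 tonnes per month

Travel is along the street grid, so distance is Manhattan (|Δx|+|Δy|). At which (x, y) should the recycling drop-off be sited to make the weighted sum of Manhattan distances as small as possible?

(7, 8)

Manhattan distance separates: Σwᵢ(|x−xᵢ|+|y−yᵢ|) = Σwᵢ|x−xᵢ| + Σwᵢ|y−yᵢ|, so x and y are optimised independently as 1-D weighted medians.
Total weight W = 148; half = 74.
x-coordinate, sorted with cumulative weight:
  x=3 (S, w=30) cum 30
  x=6 (Q, w=3) cum 33
  x=7 (P, w=60) cum 93  ← median
  x=7 (T, w=15) cum 108
  x=9 (R, w=40) cum 148
⇒ x* = 7
y-coordinate, sorted with cumulative weight:
  y=2 (T, w=15) cum 15
  y=6 (R, w=40) cum 55
  y=8 (P, w=60) cum 115  ← median
  y=8 (Q, w=3) cum 118
  y=8 (S, w=30) cum 148
⇒ y* = 8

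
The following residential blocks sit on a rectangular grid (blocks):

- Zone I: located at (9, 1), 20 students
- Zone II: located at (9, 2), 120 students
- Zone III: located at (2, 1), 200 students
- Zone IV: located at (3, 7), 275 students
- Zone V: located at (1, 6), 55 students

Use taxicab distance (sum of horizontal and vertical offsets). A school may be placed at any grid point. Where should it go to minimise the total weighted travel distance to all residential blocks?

(3, 2)

Manhattan distance separates: Σwᵢ(|x−xᵢ|+|y−yᵢ|) = Σwᵢ|x−xᵢ| + Σwᵢ|y−yᵢ|, so x and y are optimised independently as 1-D weighted medians.
Total weight W = 670; half = 335.
x-coordinate, sorted with cumulative weight:
  x=1 (Zone V, w=55) cum 55
  x=2 (Zone III, w=200) cum 255
  x=3 (Zone IV, w=275) cum 530  ← median
  x=9 (Zone I, w=20) cum 550
  x=9 (Zone II, w=120) cum 670
⇒ x* = 3
y-coordinate, sorted with cumulative weight:
  y=1 (Zone I, w=20) cum 20
  y=1 (Zone III, w=200) cum 220
  y=2 (Zone II, w=120) cum 340  ← median
  y=6 (Zone V, w=55) cum 395
  y=7 (Zone IV, w=275) cum 670
⇒ y* = 2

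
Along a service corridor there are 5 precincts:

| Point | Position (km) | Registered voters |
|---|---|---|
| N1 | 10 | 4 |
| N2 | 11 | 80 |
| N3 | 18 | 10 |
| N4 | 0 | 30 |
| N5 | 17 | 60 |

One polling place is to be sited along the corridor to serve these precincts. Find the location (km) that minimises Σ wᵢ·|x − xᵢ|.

x = 11

For a sum of weighted absolute distances on a line, the optimum is the weighted median (not the mean). Total weight W = 184; half-weight = 92.
Sort by position and accumulate weight:
  km 0 (N4, w=30) → cum 30
  km 10 (N1, w=4) → cum 34
  km 11 (N2, w=80) → cum 114  ≥ 92 → median here
  km 17 (N5, w=60) → cum 174
  km 18 (N3, w=10) → cum 184
Optimal location: km 11.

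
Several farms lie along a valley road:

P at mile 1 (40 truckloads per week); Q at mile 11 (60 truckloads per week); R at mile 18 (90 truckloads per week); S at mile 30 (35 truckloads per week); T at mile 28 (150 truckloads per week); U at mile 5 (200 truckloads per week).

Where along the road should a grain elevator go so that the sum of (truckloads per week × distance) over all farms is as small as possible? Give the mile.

For a sum of weighted absolute distances on a line, the optimum is the weighted median (not the mean). Total weight W = 575; half-weight = 287.5.
Sort by position and accumulate weight:
  mile 1 (P, w=40) → cum 40
  mile 5 (U, w=200) → cum 240
  mile 11 (Q, w=60) → cum 300  ≥ 287.5 → median here
  mile 18 (R, w=90) → cum 390
  mile 28 (T, w=150) → cum 540
  mile 30 (S, w=35) → cum 575
Optimal location: mile 11.

x = 11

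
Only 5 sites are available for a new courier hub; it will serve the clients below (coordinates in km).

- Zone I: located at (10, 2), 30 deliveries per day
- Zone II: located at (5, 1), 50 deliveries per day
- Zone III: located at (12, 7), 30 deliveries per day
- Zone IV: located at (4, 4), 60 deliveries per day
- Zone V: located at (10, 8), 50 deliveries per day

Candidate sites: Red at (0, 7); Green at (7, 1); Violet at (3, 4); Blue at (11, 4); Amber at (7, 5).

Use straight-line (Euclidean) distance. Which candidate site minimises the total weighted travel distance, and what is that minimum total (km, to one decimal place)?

Amber, total 914.3 km

Total weighted distance at each candidate:
  Red (0, 7): total = 1888.4
  Green (7, 1): total = 1064.5
  Violet (3, 4): total = 1146.4
  Blue (11, 4): total = 1123.5
  Amber (7, 5): total = 914.3
Minimum is at Amber with total 914.3 km.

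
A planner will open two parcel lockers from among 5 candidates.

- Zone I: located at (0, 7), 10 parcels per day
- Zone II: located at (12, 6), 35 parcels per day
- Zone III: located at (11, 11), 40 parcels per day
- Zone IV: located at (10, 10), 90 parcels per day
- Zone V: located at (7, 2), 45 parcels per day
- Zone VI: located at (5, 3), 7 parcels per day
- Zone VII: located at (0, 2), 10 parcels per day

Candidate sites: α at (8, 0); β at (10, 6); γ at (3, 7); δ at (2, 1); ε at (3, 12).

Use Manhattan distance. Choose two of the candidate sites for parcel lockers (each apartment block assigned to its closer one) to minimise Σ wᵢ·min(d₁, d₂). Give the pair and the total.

Evaluate every pair (each demand assigned to the nearer of the two):
  {α, β}: total = 1057
  {β, δ}: total = 1085
  {β, γ}: total = 1137
  {β, ε}: total = 1251
  {α, ε}: total = 1877
  {α, γ}: total = 2017
  {γ, ε}: total = 2077
  {γ, δ}: total = 2095
  {δ, ε}: total = 2110
  {α, δ}: total = 2270
Best pair: {α, β} with total 1057.

{α, β}, total 1057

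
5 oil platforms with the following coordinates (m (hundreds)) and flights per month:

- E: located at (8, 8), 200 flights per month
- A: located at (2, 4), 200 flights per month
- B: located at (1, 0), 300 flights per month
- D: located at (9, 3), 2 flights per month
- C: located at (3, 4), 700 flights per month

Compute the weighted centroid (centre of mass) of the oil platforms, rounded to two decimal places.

The minimiser of Σwᵢ‖p−pᵢ‖² is the weighted centroid p* = (Σwᵢpᵢ)/(Σwᵢ).
Σwᵢ = 1402.
Σwᵢxᵢ = 200·8 + 200·2 + 300·1 + 2·9 + 700·3 = 4418.
Σwᵢyᵢ = 200·8 + 200·4 + 300·0 + 2·3 + 700·4 = 5206.
x* = 4418/1402 = 3.15, y* = 5206/1402 = 3.71.

(3.15, 3.71)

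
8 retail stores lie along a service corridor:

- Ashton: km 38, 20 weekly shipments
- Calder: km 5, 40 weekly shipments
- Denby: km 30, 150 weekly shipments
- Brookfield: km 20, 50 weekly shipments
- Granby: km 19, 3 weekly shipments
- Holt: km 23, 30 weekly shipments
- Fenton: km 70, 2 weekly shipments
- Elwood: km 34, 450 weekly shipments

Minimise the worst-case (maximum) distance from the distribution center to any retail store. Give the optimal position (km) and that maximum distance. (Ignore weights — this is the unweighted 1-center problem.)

The 1-center on a line is the midpoint of the two extreme points: leftmost at 5, rightmost at 70.
Optimal location = (5 + 70)/2 = 37.5; maximum distance = (70 − 5)/2 = 32.5.

location 37.5, max distance 32.5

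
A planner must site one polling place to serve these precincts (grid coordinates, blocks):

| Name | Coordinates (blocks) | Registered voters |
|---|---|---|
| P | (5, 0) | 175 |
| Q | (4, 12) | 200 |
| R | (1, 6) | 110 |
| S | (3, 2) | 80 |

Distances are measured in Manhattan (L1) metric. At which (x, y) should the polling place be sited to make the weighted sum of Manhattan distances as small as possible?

(4, 6)

Manhattan distance separates: Σwᵢ(|x−xᵢ|+|y−yᵢ|) = Σwᵢ|x−xᵢ| + Σwᵢ|y−yᵢ|, so x and y are optimised independently as 1-D weighted medians.
Total weight W = 565; half = 282.5.
x-coordinate, sorted with cumulative weight:
  x=1 (R, w=110) cum 110
  x=3 (S, w=80) cum 190
  x=4 (Q, w=200) cum 390  ← median
  x=5 (P, w=175) cum 565
⇒ x* = 4
y-coordinate, sorted with cumulative weight:
  y=0 (P, w=175) cum 175
  y=2 (S, w=80) cum 255
  y=6 (R, w=110) cum 365  ← median
  y=12 (Q, w=200) cum 565
⇒ y* = 6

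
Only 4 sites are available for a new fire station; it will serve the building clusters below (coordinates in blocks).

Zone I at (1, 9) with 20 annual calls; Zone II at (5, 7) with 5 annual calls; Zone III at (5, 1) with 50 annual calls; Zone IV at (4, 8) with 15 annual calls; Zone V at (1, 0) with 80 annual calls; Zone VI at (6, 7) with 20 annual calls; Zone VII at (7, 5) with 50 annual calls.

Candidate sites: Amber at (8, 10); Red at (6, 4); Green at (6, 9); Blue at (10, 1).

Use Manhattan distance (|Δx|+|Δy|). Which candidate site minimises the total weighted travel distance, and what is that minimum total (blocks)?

Total weighted distance at each candidate:
  Amber (8, 10): total = 2640
  Red (6, 4): total = 1390
  Green (6, 9): total = 2020
  Blue (10, 1): total = 2190
Minimum is at Red with total 1390 blocks.

Red, total 1390 blocks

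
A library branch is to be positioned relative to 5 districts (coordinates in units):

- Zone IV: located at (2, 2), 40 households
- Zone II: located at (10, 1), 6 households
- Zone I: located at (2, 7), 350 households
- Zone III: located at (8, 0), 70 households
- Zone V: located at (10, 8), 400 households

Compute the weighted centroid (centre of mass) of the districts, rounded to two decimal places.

The minimiser of Σwᵢ‖p−pᵢ‖² is the weighted centroid p* = (Σwᵢpᵢ)/(Σwᵢ).
Σwᵢ = 866.
Σwᵢxᵢ = 40·2 + 6·10 + 350·2 + 70·8 + 400·10 = 5400.
Σwᵢyᵢ = 40·2 + 6·1 + 350·7 + 70·0 + 400·8 = 5736.
x* = 5400/866 = 6.24, y* = 5736/866 = 6.62.

(6.24, 6.62)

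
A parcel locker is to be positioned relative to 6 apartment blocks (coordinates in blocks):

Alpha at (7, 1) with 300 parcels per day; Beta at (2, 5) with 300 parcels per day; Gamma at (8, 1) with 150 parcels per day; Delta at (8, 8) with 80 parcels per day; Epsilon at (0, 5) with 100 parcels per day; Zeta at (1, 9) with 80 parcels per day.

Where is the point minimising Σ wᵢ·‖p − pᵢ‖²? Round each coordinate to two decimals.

(4.57, 3.77)

The minimiser of Σwᵢ‖p−pᵢ‖² is the weighted centroid p* = (Σwᵢpᵢ)/(Σwᵢ).
Σwᵢ = 1010.
Σwᵢxᵢ = 300·7 + 300·2 + 150·8 + 80·8 + 100·0 + 80·1 = 4620.
Σwᵢyᵢ = 300·1 + 300·5 + 150·1 + 80·8 + 100·5 + 80·9 = 3810.
x* = 4620/1010 = 4.57, y* = 3810/1010 = 3.77.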